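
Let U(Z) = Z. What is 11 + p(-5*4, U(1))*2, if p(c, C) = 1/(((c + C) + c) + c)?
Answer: 647/59 ≈ 10.966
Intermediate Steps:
p(c, C) = 1/(C + 3*c) (p(c, C) = 1/(((C + c) + c) + c) = 1/((C + 2*c) + c) = 1/(C + 3*c))
11 + p(-5*4, U(1))*2 = 11 + 2/(1 + 3*(-5*4)) = 11 + 2/(1 + 3*(-20)) = 11 + 2/(1 - 60) = 11 + 2/(-59) = 11 - 1/59*2 = 11 - 2/59 = 647/59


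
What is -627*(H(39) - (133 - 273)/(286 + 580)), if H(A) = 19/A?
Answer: -2290013/5629 ≈ -406.82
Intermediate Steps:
-627*(H(39) - (133 - 273)/(286 + 580)) = -627*(19/39 - (133 - 273)/(286 + 580)) = -627*(19*(1/39) - (-140)/866) = -627*(19/39 - (-140)/866) = -627*(19/39 - 1*(-70/433)) = -627*(19/39 + 70/433) = -627*10957/16887 = -2290013/5629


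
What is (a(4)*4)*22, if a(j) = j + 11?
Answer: 1320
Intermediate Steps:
a(j) = 11 + j
(a(4)*4)*22 = ((11 + 4)*4)*22 = (15*4)*22 = 60*22 = 1320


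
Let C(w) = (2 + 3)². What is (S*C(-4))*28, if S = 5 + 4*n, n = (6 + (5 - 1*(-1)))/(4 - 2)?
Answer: 20300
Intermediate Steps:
n = 6 (n = (6 + (5 + 1))/2 = (6 + 6)*(½) = 12*(½) = 6)
C(w) = 25 (C(w) = 5² = 25)
S = 29 (S = 5 + 4*6 = 5 + 24 = 29)
(S*C(-4))*28 = (29*25)*28 = 725*28 = 20300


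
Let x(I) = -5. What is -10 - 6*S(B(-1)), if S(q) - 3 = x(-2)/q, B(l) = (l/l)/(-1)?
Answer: -58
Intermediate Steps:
B(l) = -1 (B(l) = 1*(-1) = -1)
S(q) = 3 - 5/q
-10 - 6*S(B(-1)) = -10 - 6*(3 - 5/(-1)) = -10 - 6*(3 - 5*(-1)) = -10 - 6*(3 + 5) = -10 - 6*8 = -10 - 48 = -58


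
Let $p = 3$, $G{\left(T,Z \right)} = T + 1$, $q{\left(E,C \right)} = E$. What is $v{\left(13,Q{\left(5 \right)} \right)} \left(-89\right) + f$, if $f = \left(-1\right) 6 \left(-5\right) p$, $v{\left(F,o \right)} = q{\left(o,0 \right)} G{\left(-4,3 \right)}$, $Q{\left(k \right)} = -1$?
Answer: $-177$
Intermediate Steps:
$G{\left(T,Z \right)} = 1 + T$
$v{\left(F,o \right)} = - 3 o$ ($v{\left(F,o \right)} = o \left(1 - 4\right) = o \left(-3\right) = - 3 o$)
$f = 90$ ($f = \left(-1\right) 6 \left(-5\right) 3 = \left(-6\right) \left(-5\right) 3 = 30 \cdot 3 = 90$)
$v{\left(13,Q{\left(5 \right)} \right)} \left(-89\right) + f = \left(-3\right) \left(-1\right) \left(-89\right) + 90 = 3 \left(-89\right) + 90 = -267 + 90 = -177$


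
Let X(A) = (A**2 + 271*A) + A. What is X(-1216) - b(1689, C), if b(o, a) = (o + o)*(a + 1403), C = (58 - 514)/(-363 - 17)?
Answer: -17977418/5 ≈ -3.5955e+6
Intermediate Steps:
X(A) = A**2 + 272*A
C = 6/5 (C = -456/(-380) = -456*(-1/380) = 6/5 ≈ 1.2000)
b(o, a) = 2*o*(1403 + a) (b(o, a) = (2*o)*(1403 + a) = 2*o*(1403 + a))
X(-1216) - b(1689, C) = -1216*(272 - 1216) - 2*1689*(1403 + 6/5) = -1216*(-944) - 2*1689*7021/5 = 1147904 - 1*23716938/5 = 1147904 - 23716938/5 = -17977418/5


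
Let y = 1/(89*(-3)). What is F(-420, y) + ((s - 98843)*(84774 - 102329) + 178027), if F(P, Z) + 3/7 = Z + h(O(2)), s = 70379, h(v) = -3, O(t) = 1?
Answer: 934244962928/1869 ≈ 4.9986e+8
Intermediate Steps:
y = -1/267 (y = 1/(-267) = -1/267 ≈ -0.0037453)
F(P, Z) = -24/7 + Z (F(P, Z) = -3/7 + (Z - 3) = -3/7 + (-3 + Z) = -24/7 + Z)
F(-420, y) + ((s - 98843)*(84774 - 102329) + 178027) = (-24/7 - 1/267) + ((70379 - 98843)*(84774 - 102329) + 178027) = -6415/1869 + (-28464*(-17555) + 178027) = -6415/1869 + (499685520 + 178027) = -6415/1869 + 499863547 = 934244962928/1869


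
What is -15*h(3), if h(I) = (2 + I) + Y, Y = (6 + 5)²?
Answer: -1890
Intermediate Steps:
Y = 121 (Y = 11² = 121)
h(I) = 123 + I (h(I) = (2 + I) + 121 = 123 + I)
-15*h(3) = -15*(123 + 3) = -15*126 = -1890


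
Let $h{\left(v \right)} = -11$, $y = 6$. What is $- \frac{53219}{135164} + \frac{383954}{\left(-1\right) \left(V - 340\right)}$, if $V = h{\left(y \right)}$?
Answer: $\frac{51878078587}{47442564} \approx 1093.5$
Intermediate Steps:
$V = -11$
$- \frac{53219}{135164} + \frac{383954}{\left(-1\right) \left(V - 340\right)} = - \frac{53219}{135164} + \frac{383954}{\left(-1\right) \left(-11 - 340\right)} = \left(-53219\right) \frac{1}{135164} + \frac{383954}{\left(-1\right) \left(-351\right)} = - \frac{53219}{135164} + \frac{383954}{351} = \frac{51878078587}{47442564}$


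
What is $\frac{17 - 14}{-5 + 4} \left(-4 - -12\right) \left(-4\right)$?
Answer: $96$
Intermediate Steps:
$\frac{17 - 14}{-5 + 4} \left(-4 - -12\right) \left(-4\right) = \frac{3}{-1} \left(-4 + 12\right) \left(-4\right) = 3 \left(-1\right) 8 \left(-4\right) = \left(-3\right) 8 \left(-4\right) = \left(-24\right) \left(-4\right) = 96$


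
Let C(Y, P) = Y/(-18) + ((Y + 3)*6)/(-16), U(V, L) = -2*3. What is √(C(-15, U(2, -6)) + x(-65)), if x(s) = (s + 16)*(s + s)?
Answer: √57378/3 ≈ 79.846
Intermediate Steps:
U(V, L) = -6
C(Y, P) = -9/8 - 31*Y/72 (C(Y, P) = Y*(-1/18) + ((3 + Y)*6)*(-1/16) = -Y/18 + (18 + 6*Y)*(-1/16) = -Y/18 + (-9/8 - 3*Y/8) = -9/8 - 31*Y/72)
x(s) = 2*s*(16 + s) (x(s) = (16 + s)*(2*s) = 2*s*(16 + s))
√(C(-15, U(2, -6)) + x(-65)) = √((-9/8 - 31/72*(-15)) + 2*(-65)*(16 - 65)) = √((-9/8 + 155/24) + 2*(-65)*(-49)) = √(16/3 + 6370) = √(19126/3) = √57378/3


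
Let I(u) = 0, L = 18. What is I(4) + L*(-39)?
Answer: -702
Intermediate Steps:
I(4) + L*(-39) = 0 + 18*(-39) = 0 - 702 = -702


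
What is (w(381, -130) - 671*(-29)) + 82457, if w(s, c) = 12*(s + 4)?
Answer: 106536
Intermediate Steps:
w(s, c) = 48 + 12*s (w(s, c) = 12*(4 + s) = 48 + 12*s)
(w(381, -130) - 671*(-29)) + 82457 = ((48 + 12*381) - 671*(-29)) + 82457 = ((48 + 4572) + 19459) + 82457 = (4620 + 19459) + 82457 = 24079 + 82457 = 106536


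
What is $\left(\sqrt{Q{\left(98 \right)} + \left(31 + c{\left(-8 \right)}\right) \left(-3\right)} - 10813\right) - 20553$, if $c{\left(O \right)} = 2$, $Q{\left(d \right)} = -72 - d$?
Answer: $-31366 + i \sqrt{269} \approx -31366.0 + 16.401 i$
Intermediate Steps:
$\left(\sqrt{Q{\left(98 \right)} + \left(31 + c{\left(-8 \right)}\right) \left(-3\right)} - 10813\right) - 20553 = \left(\sqrt{\left(-72 - 98\right) + \left(31 + 2\right) \left(-3\right)} - 10813\right) - 20553 = \left(\sqrt{\left(-72 - 98\right) + 33 \left(-3\right)} - 10813\right) - 20553 = \left(\sqrt{-170 - 99} - 10813\right) - 20553 = \left(\sqrt{-269} - 10813\right) - 20553 = \left(i \sqrt{269} - 10813\right) - 20553 = \left(-10813 + i \sqrt{269}\right) - 20553 = -31366 + i \sqrt{269}$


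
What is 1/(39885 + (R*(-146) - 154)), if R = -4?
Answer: 1/40315 ≈ 2.4805e-5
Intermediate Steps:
1/(39885 + (R*(-146) - 154)) = 1/(39885 + (-4*(-146) - 154)) = 1/(39885 + (584 - 154)) = 1/(39885 + 430) = 1/40315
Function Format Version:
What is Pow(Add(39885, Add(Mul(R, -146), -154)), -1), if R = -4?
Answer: Rational(1, 40315) ≈ 2.4805e-5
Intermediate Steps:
Pow(Add(39885, Add(Mul(R, -146), -154)), -1) = Pow(Add(39885, Add(Mul(-4, -146), -154)), -1) = Pow(Add(39885, Add(584, -154)), -1) = Pow(Add(39885, 430), -1) = Pow(40315, -1) = Rational(1, 40315)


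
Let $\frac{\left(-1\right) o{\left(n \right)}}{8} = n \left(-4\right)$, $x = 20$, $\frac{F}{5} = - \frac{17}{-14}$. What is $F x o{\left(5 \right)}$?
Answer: $\frac{136000}{7} \approx 19429.0$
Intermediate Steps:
$F = \frac{85}{14}$ ($F = 5 \left(- \frac{17}{-14}\right) = 5 \left(\left(-17\right) \left(- \frac{1}{14}\right)\right) = 5 \cdot \frac{17}{14} = \frac{85}{14} \approx 6.0714$)
$o{\left(n \right)} = 32 n$ ($o{\left(n \right)} = - 8 n \left(-4\right) = - 8 \left(- 4 n\right) = 32 n$)
$F x o{\left(5 \right)} = \frac{85}{14} \cdot 20 \cdot 32 \cdot 5 = \frac{850}{7} \cdot 160 = \frac{136000}{7}$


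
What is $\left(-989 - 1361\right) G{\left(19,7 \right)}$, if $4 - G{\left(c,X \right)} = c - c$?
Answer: $-9400$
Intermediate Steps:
$G{\left(c,X \right)} = 4$ ($G{\left(c,X \right)} = 4 - \left(c - c\right) = 4 - 0 = 4 + 0 = 4$)
$\left(-989 - 1361\right) G{\left(19,7 \right)} = \left(-989 - 1361\right) 4 = \left(-2350\right) 4 = -9400$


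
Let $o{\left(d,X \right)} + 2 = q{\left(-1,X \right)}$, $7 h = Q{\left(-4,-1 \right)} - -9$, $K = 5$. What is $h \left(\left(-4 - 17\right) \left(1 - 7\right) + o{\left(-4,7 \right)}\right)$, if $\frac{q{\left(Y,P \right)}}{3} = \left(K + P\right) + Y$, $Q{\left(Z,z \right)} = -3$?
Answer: $\frac{942}{7} \approx 134.57$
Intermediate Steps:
$q{\left(Y,P \right)} = 15 + 3 P + 3 Y$ ($q{\left(Y,P \right)} = 3 \left(\left(5 + P\right) + Y\right) = 3 \left(5 + P + Y\right) = 15 + 3 P + 3 Y$)
$h = \frac{6}{7}$ ($h = \frac{-3 - -9}{7} = \frac{-3 + 9}{7} = \frac{1}{7} \cdot 6 = \frac{6}{7} \approx 0.85714$)
$o{\left(d,X \right)} = 10 + 3 X$ ($o{\left(d,X \right)} = -2 + \left(15 + 3 X + 3 \left(-1\right)\right) = -2 + \left(15 + 3 X - 3\right) = -2 + \left(12 + 3 X\right) = 10 + 3 X$)
$h \left(\left(-4 - 17\right) \left(1 - 7\right) + o{\left(-4,7 \right)}\right) = \frac{6 \left(\left(-4 - 17\right) \left(1 - 7\right) + \left(10 + 3 \cdot 7\right)\right)}{7} = \frac{6 \left(\left(-21\right) \left(-6\right) + \left(10 + 21\right)\right)}{7} = \frac{6 \left(126 + 31\right)}{7} = \frac{6}{7} \cdot 157 = \frac{942}{7}$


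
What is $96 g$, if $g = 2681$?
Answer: $257376$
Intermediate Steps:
$96 g = 96 \cdot 2681 = 257376$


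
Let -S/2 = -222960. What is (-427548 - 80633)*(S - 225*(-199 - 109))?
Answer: -261825014820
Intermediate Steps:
S = 445920 (S = -2*(-222960) = 445920)
(-427548 - 80633)*(S - 225*(-199 - 109)) = (-427548 - 80633)*(445920 - 225*(-199 - 109)) = -508181*(445920 - 225*(-308)) = -508181*(445920 + 69300) = -508181*515220 = -261825014820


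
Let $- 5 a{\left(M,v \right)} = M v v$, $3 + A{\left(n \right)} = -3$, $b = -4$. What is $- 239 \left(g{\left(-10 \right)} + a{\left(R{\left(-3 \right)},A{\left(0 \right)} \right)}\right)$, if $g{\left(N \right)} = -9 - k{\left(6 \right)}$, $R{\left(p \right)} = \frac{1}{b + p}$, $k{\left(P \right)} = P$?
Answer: $\frac{116871}{35} \approx 3339.2$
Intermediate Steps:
$A{\left(n \right)} = -6$ ($A{\left(n \right)} = -3 - 3 = -6$)
$R{\left(p \right)} = \frac{1}{-4 + p}$
$g{\left(N \right)} = -15$ ($g{\left(N \right)} = -9 - 6 = -15$)
$a{\left(M,v \right)} = - \frac{M v^{2}}{5}$ ($a{\left(M,v \right)} = - \frac{M v v}{5} = - \frac{M v^{2}}{5}$)
$- 239 \left(g{\left(-10 \right)} + a{\left(R{\left(-3 \right)},A{\left(0 \right)} \right)}\right) = - 239 \left(-15 - \frac{\left(-6\right)^{2}}{5 \left(-4 - 3\right)}\right) = - 239 \left(-15 - \frac{1}{5} \frac{1}{-7} \cdot 36\right) = - 239 \left(-15 - \left(- \frac{1}{35}\right) 36\right) = - 239 \left(-15 + \frac{36}{35}\right) = \left(-239\right) \left(- \frac{489}{35}\right) = \frac{116871}{35}$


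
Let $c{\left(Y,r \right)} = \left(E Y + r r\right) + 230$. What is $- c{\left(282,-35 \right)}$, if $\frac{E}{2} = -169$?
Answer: $93861$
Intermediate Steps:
$E = -338$ ($E = 2 \left(-169\right) = -338$)
$c{\left(Y,r \right)} = 230 + r^{2} - 338 Y$ ($c{\left(Y,r \right)} = \left(- 338 Y + r r\right) + 230 = \left(- 338 Y + r^{2}\right) + 230 = \left(r^{2} - 338 Y\right) + 230 = 230 + r^{2} - 338 Y$)
$- c{\left(282,-35 \right)} = - (230 + \left(-35\right)^{2} - 95316) = - (230 + 1225 - 95316) = \left(-1\right) \left(-93861\right) = 93861$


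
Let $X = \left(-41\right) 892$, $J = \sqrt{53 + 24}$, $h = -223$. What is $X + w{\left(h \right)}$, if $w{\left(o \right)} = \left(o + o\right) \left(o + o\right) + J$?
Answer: $162344 + \sqrt{77} \approx 1.6235 \cdot 10^{5}$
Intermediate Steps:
$J = \sqrt{77} \approx 8.775$
$X = -36572$
$w{\left(o \right)} = \sqrt{77} + 4 o^{2}$ ($w{\left(o \right)} = \left(o + o\right) \left(o + o\right) + \sqrt{77} = 2 o 2 o + \sqrt{77} = 4 o^{2} + \sqrt{77} = \sqrt{77} + 4 o^{2}$)
$X + w{\left(h \right)} = -36572 + \left(\sqrt{77} + 4 \left(-223\right)^{2}\right) = -36572 + \left(\sqrt{77} + 4 \cdot 49729\right) = -36572 + \left(\sqrt{77} + 198916\right) = -36572 + \left(198916 + \sqrt{77}\right) = 162344 + \sqrt{77}$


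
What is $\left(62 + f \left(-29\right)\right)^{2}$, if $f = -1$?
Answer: $8281$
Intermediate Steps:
$\left(62 + f \left(-29\right)\right)^{2} = \left(62 - -29\right)^{2} = \left(62 + 29\right)^{2} = 91^{2} = 8281$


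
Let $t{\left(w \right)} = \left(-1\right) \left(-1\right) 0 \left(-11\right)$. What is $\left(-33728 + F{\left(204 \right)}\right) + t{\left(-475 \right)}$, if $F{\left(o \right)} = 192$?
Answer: $-33536$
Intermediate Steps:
$t{\left(w \right)} = 0$ ($t{\left(w \right)} = 1 \cdot 0 \left(-11\right) = 0 \left(-11\right) = 0$)
$\left(-33728 + F{\left(204 \right)}\right) + t{\left(-475 \right)} = \left(-33728 + 192\right) + 0 = -33536 + 0 = -33536$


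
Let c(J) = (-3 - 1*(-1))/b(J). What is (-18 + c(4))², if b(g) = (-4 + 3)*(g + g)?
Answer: 5041/16 ≈ 315.06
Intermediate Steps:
b(g) = -2*g
c(J) = 1/J (c(J) = (-3 - 1*(-1))/((-2*J)) = (-3 + 1)*(-1/(2*J)) = -(-1)/J = 1/J)
(-18 + c(4))² = (-18 + 1/4)² = (-18 + ¼)² = (-71/4)² = 5041/16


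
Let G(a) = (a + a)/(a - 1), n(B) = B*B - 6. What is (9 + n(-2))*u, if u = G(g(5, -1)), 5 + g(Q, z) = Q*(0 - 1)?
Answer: 140/11 ≈ 12.727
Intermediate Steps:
g(Q, z) = -5 - Q (g(Q, z) = -5 + Q*(0 - 1) = -5 + Q*(-1) = -5 - Q)
n(B) = -6 + B**2 (n(B) = B**2 - 6 = -6 + B**2)
G(a) = 2*a/(-1 + a) (G(a) = (2*a)/(-1 + a) = 2*a/(-1 + a))
u = 20/11 (u = 2*(-5 - 1*5)/(-1 + (-5 - 1*5)) = 2*(-5 - 5)/(-1 + (-5 - 5)) = 2*(-10)/(-1 - 10) = 2*(-10)/(-11) = 2*(-10)*(-1/11) = 20/11 ≈ 1.8182)
(9 + n(-2))*u = (9 + (-6 + (-2)**2))*(20/11) = (9 + (-6 + 4))*(20/11) = (9 - 2)*(20/11) = 7*(20/11) = 140/11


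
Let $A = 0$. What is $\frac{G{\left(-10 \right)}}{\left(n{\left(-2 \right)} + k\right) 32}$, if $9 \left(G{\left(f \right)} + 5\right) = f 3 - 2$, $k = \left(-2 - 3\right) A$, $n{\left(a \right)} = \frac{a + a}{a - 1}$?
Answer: $- \frac{77}{384} \approx -0.20052$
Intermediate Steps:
$n{\left(a \right)} = \frac{2 a}{-1 + a}$
$k = 0$ ($k = \left(-2 - 3\right) 0 = \left(-5\right) 0 = 0$)
$G{\left(f \right)} = - \frac{47}{9} + \frac{f}{3}$ ($G{\left(f \right)} = -5 + \frac{f 3 - 2}{9} = -5 + \frac{3 f - 2}{9} = -5 + \frac{-2 + 3 f}{9} = -5 + \left(- \frac{2}{9} + \frac{f}{3}\right) = - \frac{47}{9} + \frac{f}{3}$)
$\frac{G{\left(-10 \right)}}{\left(n{\left(-2 \right)} + k\right) 32} = \frac{- \frac{47}{9} + \frac{1}{3} \left(-10\right)}{\left(2 \left(-2\right) \frac{1}{-1 - 2} + 0\right) 32} = \frac{- \frac{47}{9} - \frac{10}{3}}{\left(2 \left(-2\right) \frac{1}{-3} + 0\right) 32} = - \frac{77}{9 \left(2 \left(-2\right) \left(- \frac{1}{3}\right) + 0\right) 32} = - \frac{77}{9 \left(\frac{4}{3} + 0\right) 32} = - \frac{77}{9 \cdot \frac{4}{3} \cdot 32} = - \frac{77}{9 \cdot \frac{128}{3}} = \left(- \frac{77}{9}\right) \frac{3}{128} = - \frac{77}{384}$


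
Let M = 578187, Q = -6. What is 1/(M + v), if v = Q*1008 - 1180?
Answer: 1/570959 ≈ 1.7514e-6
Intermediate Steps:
v = -7228 (v = -6*1008 - 1180 = -6048 - 1180 = -7228)
1/(M + v) = 1/(578187 - 7228) = 1/570959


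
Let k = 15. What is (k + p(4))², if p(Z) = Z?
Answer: 361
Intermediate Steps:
(k + p(4))² = (15 + 4)² = 19² = 361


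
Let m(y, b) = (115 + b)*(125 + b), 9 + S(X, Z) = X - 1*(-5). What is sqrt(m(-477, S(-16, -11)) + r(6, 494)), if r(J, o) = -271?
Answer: 2*sqrt(2426) ≈ 98.509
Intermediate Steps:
S(X, Z) = -4 + X (S(X, Z) = -9 + (X - 1*(-5)) = -9 + (X + 5) = -9 + (5 + X) = -4 + X)
sqrt(m(-477, S(-16, -11)) + r(6, 494)) = sqrt((14375 + (-4 - 16)**2 + 240*(-4 - 16)) - 271) = sqrt((14375 + (-20)**2 + 240*(-20)) - 271) = sqrt((14375 + 400 - 4800) - 271) = sqrt(9975 - 271) = sqrt(9704) = 2*sqrt(2426)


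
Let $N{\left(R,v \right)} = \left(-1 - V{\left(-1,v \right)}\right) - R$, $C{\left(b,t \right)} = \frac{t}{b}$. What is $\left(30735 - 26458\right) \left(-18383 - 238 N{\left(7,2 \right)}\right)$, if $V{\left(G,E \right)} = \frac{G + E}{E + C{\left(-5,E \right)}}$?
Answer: $- \frac{279377917}{4} \approx -6.9844 \cdot 10^{7}$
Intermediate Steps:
$V{\left(G,E \right)} = \frac{5 \left(E + G\right)}{4 E}$ ($V{\left(G,E \right)} = \frac{G + E}{E + \frac{E}{-5}} = \frac{E + G}{E + E \left(- \frac{1}{5}\right)} = \frac{E + G}{E - \frac{E}{5}} = \frac{E + G}{\frac{4}{5} E} = \left(E + G\right) \frac{5}{4 E} = \frac{5 \left(E + G\right)}{4 E}$)
$N{\left(R,v \right)} = -1 - R - \frac{5 \left(-1 + v\right)}{4 v}$ ($N{\left(R,v \right)} = \left(-1 - \frac{5 \left(v - 1\right)}{4 v}\right) - R = \left(-1 - \frac{5 \left(-1 + v\right)}{4 v}\right) - R = -1 - R - \frac{5 \left(-1 + v\right)}{4 v}$)
$\left(30735 - 26458\right) \left(-18383 - 238 N{\left(7,2 \right)}\right) = \left(30735 - 26458\right) \left(-18383 - 238 \left(- \frac{9}{4} - 7 + \frac{5}{4 \cdot 2}\right)\right) = 4277 \left(-18383 - 238 \left(- \frac{9}{4} - 7 + \frac{5}{4} \cdot \frac{1}{2}\right)\right) = 4277 \left(-18383 - 238 \left(- \frac{9}{4} - 7 + \frac{5}{8}\right)\right) = 4277 \left(-18383 - - \frac{8211}{4}\right) = 4277 \left(-18383 + \frac{8211}{4}\right) = 4277 \left(- \frac{65321}{4}\right) = - \frac{279377917}{4}$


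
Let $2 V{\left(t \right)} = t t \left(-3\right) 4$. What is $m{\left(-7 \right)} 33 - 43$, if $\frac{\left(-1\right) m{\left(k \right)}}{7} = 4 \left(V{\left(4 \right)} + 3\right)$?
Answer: $85889$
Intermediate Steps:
$V{\left(t \right)} = - 6 t^{2}$ ($V{\left(t \right)} = \frac{t t \left(-3\right) 4}{2} = \frac{t^{2} \left(-3\right) 4}{2} = \frac{- 3 t^{2} \cdot 4}{2} = \frac{\left(-12\right) t^{2}}{2} = - 6 t^{2}$)
$m{\left(k \right)} = 2604$ ($m{\left(k \right)} = - 7 \cdot 4 \left(- 6 \cdot 4^{2} + 3\right) = - 7 \cdot 4 \left(\left(-6\right) 16 + 3\right) = - 7 \cdot 4 \left(-96 + 3\right) = - 7 \cdot 4 \left(-93\right) = \left(-7\right) \left(-372\right) = 2604$)
$m{\left(-7 \right)} 33 - 43 = 2604 \cdot 33 - 43 = 85932 - 43 = 85889$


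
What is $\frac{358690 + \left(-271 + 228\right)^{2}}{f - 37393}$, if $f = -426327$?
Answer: $- \frac{360539}{463720} \approx -0.77749$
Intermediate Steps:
$\frac{358690 + \left(-271 + 228\right)^{2}}{f - 37393} = \frac{358690 + \left(-271 + 228\right)^{2}}{-426327 - 37393} = \frac{358690 + \left(-43\right)^{2}}{-463720} = \left(358690 + 1849\right) \left(- \frac{1}{463720}\right) = 360539 \left(- \frac{1}{463720}\right) = - \frac{360539}{463720}$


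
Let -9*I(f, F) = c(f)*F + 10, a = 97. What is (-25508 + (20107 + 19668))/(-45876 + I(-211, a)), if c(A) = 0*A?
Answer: -128403/412894 ≈ -0.31098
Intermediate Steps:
c(A) = 0
I(f, F) = -10/9 (I(f, F) = -(0*F + 10)/9 = -(0 + 10)/9 = -⅑*10 = -10/9)
(-25508 + (20107 + 19668))/(-45876 + I(-211, a)) = (-25508 + (20107 + 19668))/(-45876 - 10/9) = (-25508 + 39775)/(-412894/9) = 14267*(-9/412894) = -128403/412894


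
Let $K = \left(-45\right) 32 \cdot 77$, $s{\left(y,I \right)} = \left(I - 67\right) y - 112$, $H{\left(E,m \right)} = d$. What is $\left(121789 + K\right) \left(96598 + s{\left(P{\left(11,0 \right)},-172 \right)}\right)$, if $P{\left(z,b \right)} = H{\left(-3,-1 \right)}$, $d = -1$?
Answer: $1055173025$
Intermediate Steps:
$H{\left(E,m \right)} = -1$
$P{\left(z,b \right)} = -1$
$s{\left(y,I \right)} = -112 + y \left(-67 + I\right)$ ($s{\left(y,I \right)} = \left(-67 + I\right) y - 112 = y \left(-67 + I\right) - 112 = -112 + y \left(-67 + I\right)$)
$K = -110880$ ($K = \left(-1440\right) 77 = -110880$)
$\left(121789 + K\right) \left(96598 + s{\left(P{\left(11,0 \right)},-172 \right)}\right) = \left(121789 - 110880\right) \left(96598 - -127\right) = 10909 \left(96598 + \left(-112 + 67 + 172\right)\right) = 10909 \left(96598 + 127\right) = 10909 \cdot 96725 = 1055173025$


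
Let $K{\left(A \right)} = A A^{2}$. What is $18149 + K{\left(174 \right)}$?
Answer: $5286173$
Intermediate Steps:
$K{\left(A \right)} = A^{3}$
$18149 + K{\left(174 \right)} = 18149 + 174^{3} = 18149 + 5268024 = 5286173$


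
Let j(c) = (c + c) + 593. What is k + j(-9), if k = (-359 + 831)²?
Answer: 223359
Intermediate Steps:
j(c) = 593 + 2*c (j(c) = 2*c + 593 = 593 + 2*c)
k = 222784 (k = 472² = 222784)
k + j(-9) = 222784 + (593 + 2*(-9)) = 222784 + (593 - 18) = 222784 + 575 = 223359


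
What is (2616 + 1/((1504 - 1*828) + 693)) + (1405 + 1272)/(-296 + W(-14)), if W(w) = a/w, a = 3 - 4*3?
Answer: 14757388793/5660815 ≈ 2606.9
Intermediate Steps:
a = -9 (a = 3 - 12 = -9)
W(w) = -9/w
(2616 + 1/((1504 - 1*828) + 693)) + (1405 + 1272)/(-296 + W(-14)) = (2616 + 1/((1504 - 1*828) + 693)) + (1405 + 1272)/(-296 - 9/(-14)) = (2616 + 1/((1504 - 828) + 693)) + 2677/(-296 - 9*(-1/14)) = (2616 + 1/(676 + 693)) + 2677/(-296 + 9/14) = (2616 + 1/1369) + 2677/(-4135/14) = (2616 + 1/1369) + 2677*(-14/4135) = 3581305/1369 - 37478/4135 = 14757388793/5660815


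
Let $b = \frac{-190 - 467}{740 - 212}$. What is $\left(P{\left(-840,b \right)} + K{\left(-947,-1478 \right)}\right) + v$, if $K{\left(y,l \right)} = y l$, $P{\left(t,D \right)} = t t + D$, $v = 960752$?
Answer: $\frac{539618949}{176} \approx 3.066 \cdot 10^{6}$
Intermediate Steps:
$b = - \frac{219}{176}$ ($b = - \frac{657}{528} = \left(-657\right) \frac{1}{528} = - \frac{219}{176} \approx -1.2443$)
$P{\left(t,D \right)} = D + t^{2}$ ($P{\left(t,D \right)} = t^{2} + D = D + t^{2}$)
$K{\left(y,l \right)} = l y$
$\left(P{\left(-840,b \right)} + K{\left(-947,-1478 \right)}\right) + v = \left(\left(- \frac{219}{176} + \left(-840\right)^{2}\right) - -1399666\right) + 960752 = \left(\left(- \frac{219}{176} + 705600\right) + 1399666\right) + 960752 = \left(\frac{124185381}{176} + 1399666\right) + 960752 = \frac{370526597}{176} + 960752 = \frac{539618949}{176}$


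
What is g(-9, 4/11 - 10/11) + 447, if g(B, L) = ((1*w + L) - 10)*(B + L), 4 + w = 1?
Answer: 69732/121 ≈ 576.30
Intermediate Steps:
w = -3 (w = -4 + 1 = -3)
g(B, L) = (-13 + L)*(B + L) (g(B, L) = ((1*(-3) + L) - 10)*(B + L) = ((-3 + L) - 10)*(B + L) = (-13 + L)*(B + L))
g(-9, 4/11 - 10/11) + 447 = ((4/11 - 10/11)**2 - 13*(-9) - 13*(4/11 - 10/11) - 9*(4/11 - 10/11)) + 447 = ((4*(1/11) - 10*1/11)**2 + 117 - 13*(4*(1/11) - 10*1/11) - 9*(4*(1/11) - 10*1/11)) + 447 = ((4/11 - 10/11)**2 + 117 - 13*(4/11 - 10/11) - 9*(4/11 - 10/11)) + 447 = ((-6/11)**2 + 117 - 13*(-6/11) - 9*(-6/11)) + 447 = (36/121 + 117 + 78/11 + 54/11) + 447 = 15645/121 + 447 = 69732/121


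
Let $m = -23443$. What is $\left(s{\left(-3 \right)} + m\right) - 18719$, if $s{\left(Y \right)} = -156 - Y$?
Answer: $-42315$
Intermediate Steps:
$\left(s{\left(-3 \right)} + m\right) - 18719 = \left(\left(-156 - -3\right) - 23443\right) - 18719 = \left(\left(-156 + 3\right) - 23443\right) - 18719 = \left(-153 - 23443\right) - 18719 = -23596 - 18719 = -42315$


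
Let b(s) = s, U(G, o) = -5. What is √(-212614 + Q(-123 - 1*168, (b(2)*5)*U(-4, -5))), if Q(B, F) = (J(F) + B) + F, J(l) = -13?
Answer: 2*I*√53242 ≈ 461.48*I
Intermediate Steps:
Q(B, F) = -13 + B + F (Q(B, F) = (-13 + B) + F = -13 + B + F)
√(-212614 + Q(-123 - 1*168, (b(2)*5)*U(-4, -5))) = √(-212614 + (-13 + (-123 - 1*168) + (2*5)*(-5))) = √(-212614 + (-13 + (-123 - 168) + 10*(-5))) = √(-212614 + (-13 - 291 - 50)) = √(-212614 - 354) = √(-212968) = 2*I*√53242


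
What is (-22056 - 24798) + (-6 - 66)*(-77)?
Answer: -41310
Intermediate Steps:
(-22056 - 24798) + (-6 - 66)*(-77) = -46854 - 72*(-77) = -46854 + 5544 = -41310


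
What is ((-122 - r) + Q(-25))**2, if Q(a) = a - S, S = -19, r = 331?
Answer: 210681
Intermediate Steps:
Q(a) = 19 + a (Q(a) = a - 1*(-19) = a + 19 = 19 + a)
((-122 - r) + Q(-25))**2 = ((-122 - 1*331) + (19 - 25))**2 = ((-122 - 331) - 6)**2 = (-453 - 6)**2 = (-459)**2 = 210681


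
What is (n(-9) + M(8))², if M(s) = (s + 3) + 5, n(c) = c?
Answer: 49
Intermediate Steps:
M(s) = 8 + s (M(s) = (3 + s) + 5 = 8 + s)
(n(-9) + M(8))² = (-9 + (8 + 8))² = (-9 + 16)² = 7² = 49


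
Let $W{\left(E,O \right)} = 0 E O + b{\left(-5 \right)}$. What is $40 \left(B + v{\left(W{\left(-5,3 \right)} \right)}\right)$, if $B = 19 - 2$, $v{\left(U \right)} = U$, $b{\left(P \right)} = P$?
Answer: $480$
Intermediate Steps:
$W{\left(E,O \right)} = -5$ ($W{\left(E,O \right)} = 0 E O - 5 = 0 O - 5 = 0 - 5 = -5$)
$B = 17$
$40 \left(B + v{\left(W{\left(-5,3 \right)} \right)}\right) = 40 \left(17 - 5\right) = 40 \cdot 12 = 480$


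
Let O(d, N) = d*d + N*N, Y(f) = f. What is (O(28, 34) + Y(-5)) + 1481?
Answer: 3416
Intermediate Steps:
O(d, N) = N**2 + d**2 (O(d, N) = d**2 + N**2 = N**2 + d**2)
(O(28, 34) + Y(-5)) + 1481 = ((34**2 + 28**2) - 5) + 1481 = ((1156 + 784) - 5) + 1481 = (1940 - 5) + 1481 = 1935 + 1481 = 3416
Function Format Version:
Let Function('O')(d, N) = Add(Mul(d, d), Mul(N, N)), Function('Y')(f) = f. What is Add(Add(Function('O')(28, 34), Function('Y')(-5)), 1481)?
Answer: 3416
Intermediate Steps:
Function('O')(d, N) = Add(Pow(N, 2), Pow(d, 2)) (Function('O')(d, N) = Add(Pow(d, 2), Pow(N, 2)) = Add(Pow(N, 2), Pow(d, 2)))
Add(Add(Function('O')(28, 34), Function('Y')(-5)), 1481) = Add(Add(Add(Pow(34, 2), Pow(28, 2)), -5), 1481) = Add(Add(Add(1156, 784), -5), 1481) = Add(Add(1940, -5), 1481) = Add(1935, 1481) = 3416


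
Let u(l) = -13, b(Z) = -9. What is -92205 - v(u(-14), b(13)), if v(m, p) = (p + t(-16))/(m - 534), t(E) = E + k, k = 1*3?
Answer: -50436157/547 ≈ -92205.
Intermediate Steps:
k = 3
t(E) = 3 + E (t(E) = E + 3 = 3 + E)
v(m, p) = (-13 + p)/(-534 + m) (v(m, p) = (p + (3 - 16))/(m - 534) = (p - 13)/(-534 + m) = (-13 + p)/(-534 + m))
-92205 - v(u(-14), b(13)) = -92205 - (-13 - 9)/(-534 - 13) = -92205 - (-22)/(-547) = -92205 - (-1)*(-22)/547 = -92205 - 1*22/547 = -92205 - 22/547 = -50436157/547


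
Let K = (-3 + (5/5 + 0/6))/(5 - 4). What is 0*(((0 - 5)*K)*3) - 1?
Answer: -1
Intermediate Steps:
K = -2 (K = (-3 + (5*(⅕) + 0*(⅙)))/1 = (-3 + (1 + 0))*1 = (-3 + 1)*1 = -2*1 = -2)
0*(((0 - 5)*K)*3) - 1 = 0*(((0 - 5)*(-2))*3) - 1 = 0*(-5*(-2)*3) - 1 = 0*(10*3) - 1 = 0*30 - 1 = 0 - 1 = -1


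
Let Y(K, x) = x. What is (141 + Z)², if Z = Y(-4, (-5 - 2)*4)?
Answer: 12769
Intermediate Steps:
Z = -28 (Z = (-5 - 2)*4 = -7*4 = -28)
(141 + Z)² = (141 - 28)² = 113² = 12769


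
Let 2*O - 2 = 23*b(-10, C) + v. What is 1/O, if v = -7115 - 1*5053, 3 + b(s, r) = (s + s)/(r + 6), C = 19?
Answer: -10/61267 ≈ -0.00016322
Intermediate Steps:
b(s, r) = -3 + 2*s/(6 + r) (b(s, r) = -3 + (s + s)/(r + 6) = -3 + (2*s)/(6 + r) = -3 + 2*s/(6 + r))
v = -12168 (v = -7115 - 5053 = -12168)
O = -61267/10 (O = 1 + (23*((-18 - 3*19 + 2*(-10))/(6 + 19)) - 12168)/2 = 1 + (23*((-18 - 57 - 20)/25) - 12168)/2 = 1 + (23*((1/25)*(-95)) - 12168)/2 = 1 + (23*(-19/5) - 12168)/2 = 1 + (-437/5 - 12168)/2 = 1 + (1/2)*(-61277/5) = 1 - 61277/10 = -61267/10 ≈ -6126.7)
1/O = 1/(-61267/10) = -10/61267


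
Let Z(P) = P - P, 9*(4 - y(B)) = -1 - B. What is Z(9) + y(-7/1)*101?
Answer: 1010/3 ≈ 336.67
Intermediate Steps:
y(B) = 37/9 + B/9 (y(B) = 4 - (-1 - B)/9 = 4 + (1/9 + B/9) = 37/9 + B/9)
Z(P) = 0
Z(9) + y(-7/1)*101 = 0 + (37/9 + (-7/1)/9)*101 = 0 + (37/9 + (-7*1)/9)*101 = 0 + (37/9 + (1/9)*(-7))*101 = 0 + (37/9 - 7/9)*101 = 0 + (10/3)*101 = 0 + 1010/3 = 1010/3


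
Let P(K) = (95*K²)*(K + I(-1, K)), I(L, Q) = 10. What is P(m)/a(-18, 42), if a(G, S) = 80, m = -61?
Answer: -3605649/16 ≈ -2.2535e+5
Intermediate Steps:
P(K) = 95*K²*(10 + K) (P(K) = (95*K²)*(K + 10) = (95*K²)*(10 + K) = 95*K²*(10 + K))
P(m)/a(-18, 42) = (95*(-61)²*(10 - 61))/80 = (95*3721*(-51))*(1/80) = -18028245*1/80 = -3605649/16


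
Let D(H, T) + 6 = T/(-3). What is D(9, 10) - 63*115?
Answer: -21763/3 ≈ -7254.3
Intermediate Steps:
D(H, T) = -6 - T/3 (D(H, T) = -6 + T/(-3) = -6 + T*(-⅓) = -6 - T/3)
D(9, 10) - 63*115 = (-6 - ⅓*10) - 63*115 = (-6 - 10/3) - 7245 = -28/3 - 7245 = -21763/3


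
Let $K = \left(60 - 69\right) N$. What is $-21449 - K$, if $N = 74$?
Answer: $-20783$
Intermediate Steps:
$K = -666$ ($K = \left(60 - 69\right) 74 = \left(-9\right) 74 = -666$)
$-21449 - K = -21449 - -666 = -21449 + 666 = -20783$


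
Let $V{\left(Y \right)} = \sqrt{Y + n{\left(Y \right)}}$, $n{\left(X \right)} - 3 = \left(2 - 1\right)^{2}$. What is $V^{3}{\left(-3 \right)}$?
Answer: $1$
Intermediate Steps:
$n{\left(X \right)} = 4$ ($n{\left(X \right)} = 3 + \left(2 - 1\right)^{2} = 3 + 1^{2} = 3 + 1 = 4$)
$V{\left(Y \right)} = \sqrt{4 + Y}$ ($V{\left(Y \right)} = \sqrt{Y + 4} = \sqrt{4 + Y}$)
$V^{3}{\left(-3 \right)} = \left(\sqrt{4 - 3}\right)^{3} = \left(\sqrt{1}\right)^{3} = 1^{3} = 1$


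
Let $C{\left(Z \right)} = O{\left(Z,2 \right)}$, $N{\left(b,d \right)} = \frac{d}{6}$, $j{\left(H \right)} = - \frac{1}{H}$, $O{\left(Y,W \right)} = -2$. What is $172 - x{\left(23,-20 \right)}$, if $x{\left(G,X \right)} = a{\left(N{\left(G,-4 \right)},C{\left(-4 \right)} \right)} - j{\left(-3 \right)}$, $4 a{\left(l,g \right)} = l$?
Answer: $\frac{345}{2} \approx 172.5$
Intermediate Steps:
$N{\left(b,d \right)} = \frac{d}{6}$ ($N{\left(b,d \right)} = d \frac{1}{6} = \frac{d}{6}$)
$C{\left(Z \right)} = -2$
$a{\left(l,g \right)} = \frac{l}{4}$
$x{\left(G,X \right)} = - \frac{1}{2}$ ($x{\left(G,X \right)} = \frac{\frac{1}{6} \left(-4\right)}{4} - - \frac{1}{-3} = \frac{1}{4} \left(- \frac{2}{3}\right) - \left(-1\right) \left(- \frac{1}{3}\right) = - \frac{1}{6} - \frac{1}{3} = - \frac{1}{2}$)
$172 - x{\left(23,-20 \right)} = 172 - - \frac{1}{2} = 172 + \frac{1}{2} = \frac{345}{2}$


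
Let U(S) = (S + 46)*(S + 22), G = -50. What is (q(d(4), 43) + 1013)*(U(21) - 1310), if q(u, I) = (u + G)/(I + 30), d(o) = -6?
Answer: 116085903/73 ≈ 1.5902e+6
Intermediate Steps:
q(u, I) = (-50 + u)/(30 + I) (q(u, I) = (u - 50)/(I + 30) = (-50 + u)/(30 + I))
U(S) = (22 + S)*(46 + S) (U(S) = (46 + S)*(22 + S) = (22 + S)*(46 + S))
(q(d(4), 43) + 1013)*(U(21) - 1310) = ((-50 - 6)/(30 + 43) + 1013)*((1012 + 21**2 + 68*21) - 1310) = (-56/73 + 1013)*((1012 + 441 + 1428) - 1310) = ((1/73)*(-56) + 1013)*(2881 - 1310) = (-56/73 + 1013)*1571 = (73893/73)*1571 = 116085903/73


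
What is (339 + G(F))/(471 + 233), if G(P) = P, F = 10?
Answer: 349/704 ≈ 0.49574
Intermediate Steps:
(339 + G(F))/(471 + 233) = (339 + 10)/(471 + 233) = 349/704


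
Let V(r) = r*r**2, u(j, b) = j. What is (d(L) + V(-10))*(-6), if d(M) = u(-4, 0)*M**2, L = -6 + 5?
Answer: 6024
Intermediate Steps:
V(r) = r**3
L = -1
d(M) = -4*M**2
(d(L) + V(-10))*(-6) = (-4*(-1)**2 + (-10)**3)*(-6) = (-4*1 - 1000)*(-6) = (-4 - 1000)*(-6) = -1004*(-6) = 6024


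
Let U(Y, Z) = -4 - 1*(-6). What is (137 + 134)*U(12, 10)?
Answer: 542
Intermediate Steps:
U(Y, Z) = 2 (U(Y, Z) = -4 + 6 = 2)
(137 + 134)*U(12, 10) = (137 + 134)*2 = 271*2 = 542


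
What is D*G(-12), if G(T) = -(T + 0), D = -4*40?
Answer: -1920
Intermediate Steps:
D = -160
G(T) = -T
D*G(-12) = -(-160)*(-12) = -160*12 = -1920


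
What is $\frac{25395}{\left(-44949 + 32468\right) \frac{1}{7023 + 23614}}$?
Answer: $- \frac{778026615}{12481} \approx -62337.0$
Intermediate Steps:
$\frac{25395}{\left(-44949 + 32468\right) \frac{1}{7023 + 23614}} = \frac{25395}{\left(-12481\right) \frac{1}{30637}} = \frac{25395}{- \frac{12481}{30637}} = 25395 \left(- \frac{30637}{12481}\right) = - \frac{778026615}{12481}$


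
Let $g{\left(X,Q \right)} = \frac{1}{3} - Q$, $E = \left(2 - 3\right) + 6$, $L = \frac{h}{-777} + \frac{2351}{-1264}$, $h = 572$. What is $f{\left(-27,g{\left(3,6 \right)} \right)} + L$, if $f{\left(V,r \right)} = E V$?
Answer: $- \frac{135137015}{982128} \approx -137.6$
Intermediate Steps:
$L = - \frac{2549735}{982128}$ ($L = \frac{572}{-777} + \frac{2351}{-1264} = 572 \left(- \frac{1}{777}\right) + 2351 \left(- \frac{1}{1264}\right) = - \frac{572}{777} - \frac{2351}{1264} = - \frac{2549735}{982128} \approx -2.5961$)
$E = 5$ ($E = -1 + 6 = 5$)
$g{\left(X,Q \right)} = \frac{1}{3} - Q$
$f{\left(V,r \right)} = 5 V$
$f{\left(-27,g{\left(3,6 \right)} \right)} + L = 5 \left(-27\right) - \frac{2549735}{982128} = -135 - \frac{2549735}{982128} = - \frac{135137015}{982128}$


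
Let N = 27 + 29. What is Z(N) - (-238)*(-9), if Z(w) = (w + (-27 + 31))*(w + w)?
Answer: 4578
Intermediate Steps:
N = 56
Z(w) = 2*w*(4 + w) (Z(w) = (w + 4)*(2*w) = (4 + w)*(2*w) = 2*w*(4 + w))
Z(N) - (-238)*(-9) = 2*56*(4 + 56) - (-238)*(-9) = 2*56*60 - 1*2142 = 6720 - 2142 = 4578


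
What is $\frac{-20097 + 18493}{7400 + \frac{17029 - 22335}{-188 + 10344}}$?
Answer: $- \frac{8145112}{37574547} \approx -0.21677$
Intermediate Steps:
$\frac{-20097 + 18493}{7400 + \frac{17029 - 22335}{-188 + 10344}} = - \frac{1604}{7400 - \frac{5306}{10156}} = - \frac{1604}{7400 - \frac{2653}{5078}} = - \frac{1604}{\frac{37574547}{5078}} = \left(-1604\right) \frac{5078}{37574547} = - \frac{8145112}{37574547}$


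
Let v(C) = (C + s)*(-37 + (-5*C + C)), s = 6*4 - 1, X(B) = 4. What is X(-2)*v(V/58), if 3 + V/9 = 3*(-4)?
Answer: -1925594/841 ≈ -2289.6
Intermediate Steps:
V = -135 (V = -27 + 9*(3*(-4)) = -27 + 9*(-12) = -27 - 108 = -135)
s = 23 (s = 24 - 1 = 23)
v(C) = (-37 - 4*C)*(23 + C) (v(C) = (C + 23)*(-37 + (-5*C + C)) = (23 + C)*(-37 - 4*C) = (-37 - 4*C)*(23 + C))
X(-2)*v(V/58) = 4*(-851 - (-17415)/58 - 4*(-135/58)²) = 4*(-851 - (-17415)/58 - 4*(-135*1/58)²) = 4*(-851 - 129*(-135/58) - 4*(-135/58)²) = 4*(-851 + 17415/58 - 4*18225/3364) = 4*(-851 + 17415/58 - 18225/841) = 4*(-962797/1682) = -1925594/841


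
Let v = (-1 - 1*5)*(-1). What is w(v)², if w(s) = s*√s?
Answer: 216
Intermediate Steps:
v = 6 (v = (-1 - 5)*(-1) = -6*(-1) = 6)
w(s) = s^(3/2)
w(v)² = (6^(3/2))² = (6*√6)² = 216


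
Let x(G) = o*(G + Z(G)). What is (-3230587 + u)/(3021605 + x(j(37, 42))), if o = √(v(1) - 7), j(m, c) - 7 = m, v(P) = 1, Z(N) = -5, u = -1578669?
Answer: -14531671975880/9130096785151 + 187560984*I*√6/9130096785151 ≈ -1.5916 + 5.032e-5*I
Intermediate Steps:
j(m, c) = 7 + m
o = I*√6 (o = √(1 - 7) = √(-6) = I*√6 ≈ 2.4495*I)
x(G) = I*√6*(-5 + G) (x(G) = (I*√6)*(G - 5) = (I*√6)*(-5 + G) = I*√6*(-5 + G))
(-3230587 + u)/(3021605 + x(j(37, 42))) = (-3230587 - 1578669)/(3021605 + I*√6*(-5 + (7 + 37))) = -4809256/(3021605 + I*√6*(-5 + 44)) = -4809256/(3021605 + I*√6*39) = -4809256/(3021605 + 39*I*√6)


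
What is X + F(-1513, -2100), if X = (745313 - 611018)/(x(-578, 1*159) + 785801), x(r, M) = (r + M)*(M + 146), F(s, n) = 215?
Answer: 141605585/658006 ≈ 215.20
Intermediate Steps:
x(r, M) = (146 + M)*(M + r) (x(r, M) = (M + r)*(146 + M) = (146 + M)*(M + r))
X = 134295/658006 (X = (745313 - 611018)/(((1*159)² + 146*(1*159) + 146*(-578) + (1*159)*(-578)) + 785801) = 134295/((159² + 146*159 - 84388 + 159*(-578)) + 785801) = 134295/((25281 + 23214 - 84388 - 91902) + 785801) = 134295/(-127795 + 785801) = 134295/658006 ≈ 0.20409)
X + F(-1513, -2100) = 134295/658006 + 215 = 141605585/658006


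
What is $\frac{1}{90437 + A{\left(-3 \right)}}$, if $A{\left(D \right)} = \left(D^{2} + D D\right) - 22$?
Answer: $\frac{1}{90433} \approx 1.1058 \cdot 10^{-5}$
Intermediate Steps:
$A{\left(D \right)} = -22 + 2 D^{2}$ ($A{\left(D \right)} = \left(D^{2} + D^{2}\right) - 22 = 2 D^{2} - 22 = -22 + 2 D^{2}$)
$\frac{1}{90437 + A{\left(-3 \right)}} = \frac{1}{90437 - \left(22 - 2 \left(-3\right)^{2}\right)} = \frac{1}{90437 + \left(-22 + 2 \cdot 9\right)} = \frac{1}{90437 + \left(-22 + 18\right)} = \frac{1}{90437 - 4} = \frac{1}{90433}$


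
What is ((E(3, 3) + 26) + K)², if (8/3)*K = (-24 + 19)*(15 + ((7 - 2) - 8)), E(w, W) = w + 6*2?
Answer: 1369/4 ≈ 342.25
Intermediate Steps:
E(w, W) = 12 + w (E(w, W) = w + 12 = 12 + w)
K = -45/2 (K = 3*((-24 + 19)*(15 + ((7 - 2) - 8)))/8 = 3*(-5*(15 + (5 - 8)))/8 = 3*(-5*(15 - 3))/8 = 3*(-5*12)/8 = (3/8)*(-60) = -45/2 ≈ -22.500)
((E(3, 3) + 26) + K)² = (((12 + 3) + 26) - 45/2)² = ((15 + 26) - 45/2)² = (41 - 45/2)² = (37/2)² = 1369/4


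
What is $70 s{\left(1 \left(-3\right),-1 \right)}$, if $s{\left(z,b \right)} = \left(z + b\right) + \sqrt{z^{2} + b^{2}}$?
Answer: $-280 + 70 \sqrt{10} \approx -58.641$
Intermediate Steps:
$s{\left(z,b \right)} = b + z + \sqrt{b^{2} + z^{2}}$ ($s{\left(z,b \right)} = \left(b + z\right) + \sqrt{b^{2} + z^{2}} = b + z + \sqrt{b^{2} + z^{2}}$)
$70 s{\left(1 \left(-3\right),-1 \right)} = 70 \left(-1 + 1 \left(-3\right) + \sqrt{\left(-1\right)^{2} + \left(1 \left(-3\right)\right)^{2}}\right) = 70 \left(-1 - 3 + \sqrt{1 + \left(-3\right)^{2}}\right) = 70 \left(-1 - 3 + \sqrt{1 + 9}\right) = 70 \left(-1 - 3 + \sqrt{10}\right) = 70 \left(-4 + \sqrt{10}\right) = -280 + 70 \sqrt{10}$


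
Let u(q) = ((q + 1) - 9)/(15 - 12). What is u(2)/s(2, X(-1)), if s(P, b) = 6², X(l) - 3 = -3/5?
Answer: -1/18 ≈ -0.055556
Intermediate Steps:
X(l) = 12/5 (X(l) = 3 - 3/5 = 3 - 3*⅕ = 3 - ⅗ = 12/5)
u(q) = -8/3 + q/3 (u(q) = ((1 + q) - 9)/3 = (-8 + q)*(⅓) = -8/3 + q/3)
s(P, b) = 36
u(2)/s(2, X(-1)) = (-8/3 + (⅓)*2)/36 = (-8/3 + ⅔)*(1/36) = -2*1/36 = -1/18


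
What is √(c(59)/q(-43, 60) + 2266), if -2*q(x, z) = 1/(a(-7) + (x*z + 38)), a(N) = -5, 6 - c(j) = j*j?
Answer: 2*I*√4424846 ≈ 4207.1*I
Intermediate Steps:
c(j) = 6 - j² (c(j) = 6 - j*j = 6 - j²)
q(x, z) = -1/(2*(33 + x*z)) (q(x, z) = -1/(2*(-5 + (x*z + 38))) = -1/(2*(-5 + (38 + x*z))) = -1/(2*(33 + x*z)))
√(c(59)/q(-43, 60) + 2266) = √((6 - 1*59²)/((-1/(66 + 2*(-43)*60))) + 2266) = √((6 - 1*3481)/((-1/(66 - 5160))) + 2266) = √((6 - 3481)/((-1/(-5094))) + 2266) = √(-3475/((-1*(-1/5094))) + 2266) = √(-3475/1/5094 + 2266) = √(-3475*5094 + 2266) = √(-17701650 + 2266) = √(-17699384) = 2*I*√4424846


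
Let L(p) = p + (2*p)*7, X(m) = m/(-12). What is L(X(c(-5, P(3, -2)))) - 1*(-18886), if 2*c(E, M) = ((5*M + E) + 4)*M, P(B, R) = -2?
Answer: 75489/4 ≈ 18872.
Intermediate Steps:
c(E, M) = M*(4 + E + 5*M)/2 (c(E, M) = (((5*M + E) + 4)*M)/2 = (((E + 5*M) + 4)*M)/2 = ((4 + E + 5*M)*M)/2 = (M*(4 + E + 5*M))/2 = M*(4 + E + 5*M)/2)
X(m) = -m/12 (X(m) = m*(-1/12) = -m/12)
L(p) = 15*p (L(p) = p + 14*p = 15*p)
L(X(c(-5, P(3, -2)))) - 1*(-18886) = 15*(-(-2)*(4 - 5 + 5*(-2))/24) - 1*(-18886) = 15*(-(-2)*(4 - 5 - 10)/24) + 18886 = 15*(-(-2)*(-11)/24) + 18886 = 15*(-1/12*11) + 18886 = 15*(-11/12) + 18886 = -55/4 + 18886 = 75489/4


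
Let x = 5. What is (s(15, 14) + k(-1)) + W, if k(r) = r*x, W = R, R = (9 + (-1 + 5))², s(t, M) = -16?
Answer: 148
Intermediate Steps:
R = 169 (R = (9 + 4)² = 13² = 169)
W = 169
k(r) = 5*r (k(r) = r*5 = 5*r)
(s(15, 14) + k(-1)) + W = (-16 + 5*(-1)) + 169 = (-16 - 5) + 169 = -21 + 169 = 148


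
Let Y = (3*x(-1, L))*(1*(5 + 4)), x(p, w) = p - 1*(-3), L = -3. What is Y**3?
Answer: 157464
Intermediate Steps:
x(p, w) = 3 + p (x(p, w) = p + 3 = 3 + p)
Y = 54 (Y = (3*(3 - 1))*(1*(5 + 4)) = (3*2)*(1*9) = 6*9 = 54)
Y**3 = 54**3 = 157464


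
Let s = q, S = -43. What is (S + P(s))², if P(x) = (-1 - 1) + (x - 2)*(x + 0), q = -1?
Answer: 1764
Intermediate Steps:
s = -1
P(x) = -2 + x*(-2 + x) (P(x) = -2 + (-2 + x)*x = -2 + x*(-2 + x))
(S + P(s))² = (-43 + (-2 + (-1)² - 2*(-1)))² = (-43 + (-2 + 1 + 2))² = (-43 + 1)² = (-42)² = 1764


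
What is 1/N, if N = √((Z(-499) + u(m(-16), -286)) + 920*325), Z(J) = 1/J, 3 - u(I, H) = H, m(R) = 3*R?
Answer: √74523259790/149345210 ≈ 0.0018279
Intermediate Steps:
u(I, H) = 3 - H
N = √74523259790/499 (N = √((1/(-499) + (3 - 1*(-286))) + 920*325) = √((-1/499 + (3 + 286)) + 299000) = √((-1/499 + 289) + 299000) = √(144210/499 + 299000) = √(149345210/499) = √74523259790/499 ≈ 547.07)
1/N = 1/(√74523259790/499) = √74523259790/149345210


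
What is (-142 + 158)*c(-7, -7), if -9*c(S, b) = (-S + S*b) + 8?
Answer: -1024/9 ≈ -113.78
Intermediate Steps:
c(S, b) = -8/9 + S/9 - S*b/9 (c(S, b) = -((-S + S*b) + 8)/9 = -(8 - S + S*b)/9 = -8/9 + S/9 - S*b/9)
(-142 + 158)*c(-7, -7) = (-142 + 158)*(-8/9 + (⅑)*(-7) - ⅑*(-7)*(-7)) = 16*(-8/9 - 7/9 - 49/9) = 16*(-64/9) = -1024/9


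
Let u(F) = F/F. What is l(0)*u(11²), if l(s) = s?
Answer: 0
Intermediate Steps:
u(F) = 1
l(0)*u(11²) = 0*1 = 0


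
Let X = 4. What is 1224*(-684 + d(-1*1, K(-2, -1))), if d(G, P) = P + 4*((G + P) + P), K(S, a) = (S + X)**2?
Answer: -798048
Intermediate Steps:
K(S, a) = (4 + S)**2 (K(S, a) = (S + 4)**2 = (4 + S)**2)
d(G, P) = 4*G + 9*P (d(G, P) = P + 4*(G + 2*P) = P + (4*G + 8*P) = 4*G + 9*P)
1224*(-684 + d(-1*1, K(-2, -1))) = 1224*(-684 + (4*(-1*1) + 9*(4 - 2)**2)) = 1224*(-684 + (4*(-1) + 9*2**2)) = 1224*(-684 + (-4 + 9*4)) = 1224*(-684 + (-4 + 36)) = 1224*(-684 + 32) = 1224*(-652) = -798048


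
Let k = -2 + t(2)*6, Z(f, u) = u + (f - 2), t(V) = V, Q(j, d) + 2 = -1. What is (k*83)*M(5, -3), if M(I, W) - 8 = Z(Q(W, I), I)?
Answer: 6640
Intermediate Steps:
Q(j, d) = -3 (Q(j, d) = -2 - 1 = -3)
Z(f, u) = -2 + f + u (Z(f, u) = u + (-2 + f) = -2 + f + u)
M(I, W) = 3 + I (M(I, W) = 8 + (-2 - 3 + I) = 8 + (-5 + I) = 3 + I)
k = 10 (k = -2 + 2*6 = -2 + 12 = 10)
(k*83)*M(5, -3) = (10*83)*(3 + 5) = 830*8 = 6640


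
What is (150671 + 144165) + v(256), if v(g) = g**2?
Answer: 360372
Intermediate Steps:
(150671 + 144165) + v(256) = (150671 + 144165) + 256**2 = 294836 + 65536 = 360372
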